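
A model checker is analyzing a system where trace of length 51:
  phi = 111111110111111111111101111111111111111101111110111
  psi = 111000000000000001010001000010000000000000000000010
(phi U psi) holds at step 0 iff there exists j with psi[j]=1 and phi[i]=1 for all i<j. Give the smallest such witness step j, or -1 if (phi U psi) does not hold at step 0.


(phi U psi) at 0: need smallest j with psi[j]=1 and phi[i]=1 for all i in [0,j).
Scan from step 0:
  step 0: psi=1 and phi held for [0,0) -> witness found
Witness step = 0

0


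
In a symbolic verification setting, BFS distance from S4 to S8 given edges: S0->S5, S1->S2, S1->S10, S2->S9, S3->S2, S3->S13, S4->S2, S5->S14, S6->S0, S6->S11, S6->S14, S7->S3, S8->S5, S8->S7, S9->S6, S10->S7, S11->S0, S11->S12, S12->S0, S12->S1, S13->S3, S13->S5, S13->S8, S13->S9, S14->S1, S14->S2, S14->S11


BFS layer-by-layer from S4:
  dist 0: {S4}
  dist 1: {S2}
  dist 2: {S9}
  dist 3: {S6}
  dist 4: {S0, S11, S14}
  dist 5: {S1, S5, S12}
  dist 6: {S10}
  dist 7: {S7}
  dist 8: {S3}
  dist 9: {S13}
  dist 10: {S8}
  -> S8 reached at distance 10
Shortest path length = 10

10


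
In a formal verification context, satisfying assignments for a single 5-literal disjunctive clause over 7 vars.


Step 1: Total=2^7=128
Step 2: Unsat when all 5 false: 2^2=4
Step 3: Sat=128-4=124

124


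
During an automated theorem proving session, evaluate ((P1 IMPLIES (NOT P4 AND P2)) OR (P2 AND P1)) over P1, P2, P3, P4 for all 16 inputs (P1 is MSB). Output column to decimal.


Formula: ((P1 IMPLIES (NOT P4 AND P2)) OR (P2 AND P1)) over P1, P2, P3, P4 (16 rows)
Evaluate each row (bits = P1,P2,P3,P4, MSB first):
  row 0 [0000]: ((0 IMPLIES (NOT 0 AND 0)) OR (0 AND 0)) -> 1
  row 1 [0001]: ((0 IMPLIES (NOT 1 AND 0)) OR (0 AND 0)) -> 1
  row 2 [0010]: ((0 IMPLIES (NOT 0 AND 0)) OR (0 AND 0)) -> 1
  row 3 [0011]: ((0 IMPLIES (NOT 1 AND 0)) OR (0 AND 0)) -> 1
  row 4 [0100]: ((0 IMPLIES (NOT 0 AND 1)) OR (1 AND 0)) -> 1
  row 5 [0101]: ((0 IMPLIES (NOT 1 AND 1)) OR (1 AND 0)) -> 1
  row 6 [0110]: ((0 IMPLIES (NOT 0 AND 1)) OR (1 AND 0)) -> 1
  row 7 [0111]: ((0 IMPLIES (NOT 1 AND 1)) OR (1 AND 0)) -> 1
  row 8 [1000]: ((1 IMPLIES (NOT 0 AND 0)) OR (0 AND 1)) -> 0
  row 9 [1001]: ((1 IMPLIES (NOT 1 AND 0)) OR (0 AND 1)) -> 0
  row 10 [1010]: ((1 IMPLIES (NOT 0 AND 0)) OR (0 AND 1)) -> 0
  row 11 [1011]: ((1 IMPLIES (NOT 1 AND 0)) OR (0 AND 1)) -> 0
  row 12 [1100]: ((1 IMPLIES (NOT 0 AND 1)) OR (1 AND 1)) -> 1
  row 13 [1101]: ((1 IMPLIES (NOT 1 AND 1)) OR (1 AND 1)) -> 1
  row 14 [1110]: ((1 IMPLIES (NOT 0 AND 1)) OR (1 AND 1)) -> 1
  row 15 [1111]: ((1 IMPLIES (NOT 1 AND 1)) OR (1 AND 1)) -> 1
Full result column, 4 rows per line (P1,P2 fixed per line; P3,P4 runs 00..11 left to right):
  rows 0-3 [P1,P2=00]: 1111  = hex F
  rows 4-7 [P1,P2=01]: 1111  = hex F
  rows 8-11 [P1,P2=10]: 0000  = hex 0
  rows 12-15 [P1,P2=11]: 1111  = hex F
Output column (row 0 .. row 15) = 1111111100001111
Output column grouped in 4s = 1111 1111 0000 1111 = 0xFF0F
Convert to decimal digit by digit (value = value*16 + digit):
  F -> 15
  15*16 + 15 (F) = 255
  255*16 + 0 = 4080
  4080*16 + 15 (F) = 65295
Decimal = 65295

65295


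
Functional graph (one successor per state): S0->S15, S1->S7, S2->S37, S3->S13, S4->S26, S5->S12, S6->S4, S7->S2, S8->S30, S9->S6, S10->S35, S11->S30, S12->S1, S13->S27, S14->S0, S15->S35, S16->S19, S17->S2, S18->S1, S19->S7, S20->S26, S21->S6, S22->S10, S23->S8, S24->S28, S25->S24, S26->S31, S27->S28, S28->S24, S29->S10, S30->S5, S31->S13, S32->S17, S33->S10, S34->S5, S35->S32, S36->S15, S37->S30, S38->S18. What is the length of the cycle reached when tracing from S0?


Trace from S0 until a state repeats:
  S0 -> S15 -> S35 -> S32 -> S17 -> S2 -> S37 -> S30 -> S5 -> S12 -> S1 -> S7 -> S2
S2 first seen at step 5, revisited at step 12.
Cycle length = 12 - 5 = 7

7


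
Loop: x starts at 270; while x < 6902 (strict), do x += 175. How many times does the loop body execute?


Step 1: x goes from 270 toward 6902 by 175; the body runs while x<6902, so iterations = ceil((bound-start)/step)
Step 2: Distance=6632
Step 3: ceil(6632/175)=38

38


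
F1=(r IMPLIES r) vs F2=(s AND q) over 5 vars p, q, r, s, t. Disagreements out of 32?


F1 = (r IMPLIES r)
F2 = (s AND q)
Evaluate both on each of 32 rows (bits = p,q,r,s,t):
  row 0 [00000]: F1=1 F2=0 (differ) -> 1
  row 1 [00001]: F1=1 F2=0 (differ) -> 1
  row 2 [00010]: F1=1 F2=0 (differ) -> 1
  row 3 [00011]: F1=1 F2=0 (differ) -> 1
  row 4 [00100]: F1=1 F2=0 (differ) -> 1
  row 5 [00101]: F1=1 F2=0 (differ) -> 1
  row 6 [00110]: F1=1 F2=0 (differ) -> 1
  row 7 [00111]: F1=1 F2=0 (differ) -> 1
  row 8 [01000]: F1=1 F2=0 (differ) -> 1
  row 9 [01001]: F1=1 F2=0 (differ) -> 1
  row 10 [01010]: F1=1 F2=1 -> 0
  row 11 [01011]: F1=1 F2=1 -> 0
  row 12 [01100]: F1=1 F2=0 (differ) -> 1
  row 13 [01101]: F1=1 F2=0 (differ) -> 1
  row 14 [01110]: F1=1 F2=1 -> 0
  row 15 [01111]: F1=1 F2=1 -> 0
  row 16 [10000]: F1=1 F2=0 (differ) -> 1
  row 17 [10001]: F1=1 F2=0 (differ) -> 1
  row 18 [10010]: F1=1 F2=0 (differ) -> 1
  row 19 [10011]: F1=1 F2=0 (differ) -> 1
  row 20 [10100]: F1=1 F2=0 (differ) -> 1
  row 21 [10101]: F1=1 F2=0 (differ) -> 1
  row 22 [10110]: F1=1 F2=0 (differ) -> 1
  row 23 [10111]: F1=1 F2=0 (differ) -> 1
  row 24 [11000]: F1=1 F2=0 (differ) -> 1
  row 25 [11001]: F1=1 F2=0 (differ) -> 1
  row 26 [11010]: F1=1 F2=1 -> 0
  row 27 [11011]: F1=1 F2=1 -> 0
  row 28 [11100]: F1=1 F2=0 (differ) -> 1
  row 29 [11101]: F1=1 F2=0 (differ) -> 1
  row 30 [11110]: F1=1 F2=1 -> 0
  row 31 [11111]: F1=1 F2=1 -> 0
Full result column, 8 rows per line (p,q fixed per line; r,s,t runs 000..111 left to right):
  rows 0-7 [p,q=00]: 11111111  (ones: 8)
  rows 8-15 [p,q=01]: 11001100  (ones: 4)
  rows 16-23 [p,q=10]: 11111111  (ones: 8)
  rows 24-31 [p,q=11]: 11001100  (ones: 4)
Disagreements = 8+4+8+4 = 24

24


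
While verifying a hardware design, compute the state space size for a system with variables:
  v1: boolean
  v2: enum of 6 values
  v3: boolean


State space = product of domain sizes of all variables.
Domain sizes:
  v1 (boolean): 2
  v2 (enum of 6 values): 6
  v3 (boolean): 2
Product = 2 * 6 * 2 = 24

24


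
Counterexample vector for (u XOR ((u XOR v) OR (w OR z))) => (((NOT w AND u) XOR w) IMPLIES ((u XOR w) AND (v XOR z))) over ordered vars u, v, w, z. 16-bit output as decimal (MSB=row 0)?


F1 = (u XOR ((u XOR v) OR (w OR z)))
F2 = (((NOT w AND u) XOR w) IMPLIES ((u XOR w) AND (v XOR z)))
Counterexample to F1=>F2 is where F1=1 and F2=0.
Evaluate each row (bits = u,v,w,z, MSB first):
  row 0 [0000]: F1=0 F2=1 -> F1&~F2 -> 0
  row 1 [0001]: F1=1 F2=1 -> F1&~F2 -> 0
  row 2 [0010]: F1=1 F2=0 -> F1&~F2 -> 1
  row 3 [0011]: F1=1 F2=1 -> F1&~F2 -> 0
  row 4 [0100]: F1=1 F2=1 -> F1&~F2 -> 0
  row 5 [0101]: F1=1 F2=1 -> F1&~F2 -> 0
  row 6 [0110]: F1=1 F2=1 -> F1&~F2 -> 0
  row 7 [0111]: F1=1 F2=0 -> F1&~F2 -> 1
  row 8 [1000]: F1=0 F2=0 -> F1&~F2 -> 0
  row 9 [1001]: F1=0 F2=1 -> F1&~F2 -> 0
  row 10 [1010]: F1=0 F2=0 -> F1&~F2 -> 0
  row 11 [1011]: F1=0 F2=0 -> F1&~F2 -> 0
  row 12 [1100]: F1=1 F2=1 -> F1&~F2 -> 0
  row 13 [1101]: F1=0 F2=0 -> F1&~F2 -> 0
  row 14 [1110]: F1=0 F2=0 -> F1&~F2 -> 0
  row 15 [1111]: F1=0 F2=0 -> F1&~F2 -> 0
Full result column, 4 rows per line (u,v fixed per line; w,z runs 00..11 left to right):
  rows 0-3 [u,v=00]: 0010  = hex 2
  rows 4-7 [u,v=01]: 0001  = hex 1
  rows 8-11 [u,v=10]: 0000  = hex 0
  rows 12-15 [u,v=11]: 0000  = hex 0
Counterexample vector (row 0 .. row 15) = 0010000100000000
Output column grouped in 4s = 0010 0001 0000 0000 = 0x2100
Convert to decimal digit by digit (value = value*16 + digit):
  2 -> 2
  2*16 + 1 = 33
  33*16 + 0 = 528
  528*16 + 0 = 8448
Decimal = 8448

8448


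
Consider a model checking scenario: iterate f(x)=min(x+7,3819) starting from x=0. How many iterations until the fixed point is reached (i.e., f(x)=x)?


Step 1: x=0, cap=3819, increment=7
Step 2: x grows by 7 each step until capped at 3819; fixed point is x=3819
Step 3: iterations = ceil(3819/7) = 546

546


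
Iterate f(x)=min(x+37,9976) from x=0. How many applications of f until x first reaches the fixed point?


Step 1: x=0, cap=9976, increment=37
Step 2: x grows by 37 each step until capped at 9976; fixed point is x=9976
Step 3: iterations = ceil(9976/37) = 270

270


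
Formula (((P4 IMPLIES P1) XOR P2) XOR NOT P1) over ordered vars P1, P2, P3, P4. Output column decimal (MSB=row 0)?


Formula: (((P4 IMPLIES P1) XOR P2) XOR NOT P1) over P1, P2, P3, P4 (16 rows)
Evaluate each row (bits = P1,P2,P3,P4, MSB first):
  row 0 [0000]: (((0 IMPLIES 0) XOR 0) XOR NOT 0) -> 0
  row 1 [0001]: (((1 IMPLIES 0) XOR 0) XOR NOT 0) -> 1
  row 2 [0010]: (((0 IMPLIES 0) XOR 0) XOR NOT 0) -> 0
  row 3 [0011]: (((1 IMPLIES 0) XOR 0) XOR NOT 0) -> 1
  row 4 [0100]: (((0 IMPLIES 0) XOR 1) XOR NOT 0) -> 1
  row 5 [0101]: (((1 IMPLIES 0) XOR 1) XOR NOT 0) -> 0
  row 6 [0110]: (((0 IMPLIES 0) XOR 1) XOR NOT 0) -> 1
  row 7 [0111]: (((1 IMPLIES 0) XOR 1) XOR NOT 0) -> 0
  row 8 [1000]: (((0 IMPLIES 1) XOR 0) XOR NOT 1) -> 1
  row 9 [1001]: (((1 IMPLIES 1) XOR 0) XOR NOT 1) -> 1
  row 10 [1010]: (((0 IMPLIES 1) XOR 0) XOR NOT 1) -> 1
  row 11 [1011]: (((1 IMPLIES 1) XOR 0) XOR NOT 1) -> 1
  row 12 [1100]: (((0 IMPLIES 1) XOR 1) XOR NOT 1) -> 0
  row 13 [1101]: (((1 IMPLIES 1) XOR 1) XOR NOT 1) -> 0
  row 14 [1110]: (((0 IMPLIES 1) XOR 1) XOR NOT 1) -> 0
  row 15 [1111]: (((1 IMPLIES 1) XOR 1) XOR NOT 1) -> 0
Full result column, 4 rows per line (P1,P2 fixed per line; P3,P4 runs 00..11 left to right):
  rows 0-3 [P1,P2=00]: 0101  = hex 5
  rows 4-7 [P1,P2=01]: 1010  = hex A
  rows 8-11 [P1,P2=10]: 1111  = hex F
  rows 12-15 [P1,P2=11]: 0000  = hex 0
Output column (row 0 .. row 15) = 0101101011110000
Output column grouped in 4s = 0101 1010 1111 0000 = 0x5AF0
Convert to decimal digit by digit (value = value*16 + digit):
  5 -> 5
  5*16 + 10 (A) = 90
  90*16 + 15 (F) = 1455
  1455*16 + 0 = 23280
Decimal = 23280

23280


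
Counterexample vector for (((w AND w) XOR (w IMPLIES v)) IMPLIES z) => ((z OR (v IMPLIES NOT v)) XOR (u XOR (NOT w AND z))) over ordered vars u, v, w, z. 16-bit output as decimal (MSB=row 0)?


F1 = (((w AND w) XOR (w IMPLIES v)) IMPLIES z)
F2 = ((z OR (v IMPLIES NOT v)) XOR (u XOR (NOT w AND z)))
Counterexample to F1=>F2 is where F1=1 and F2=0.
Evaluate each row (bits = u,v,w,z, MSB first):
  row 0 [0000]: F1=0 F2=1 -> F1&~F2 -> 0
  row 1 [0001]: F1=1 F2=0 -> F1&~F2 -> 1
  row 2 [0010]: F1=0 F2=1 -> F1&~F2 -> 0
  row 3 [0011]: F1=1 F2=1 -> F1&~F2 -> 0
  row 4 [0100]: F1=0 F2=0 -> F1&~F2 -> 0
  row 5 [0101]: F1=1 F2=0 -> F1&~F2 -> 1
  row 6 [0110]: F1=1 F2=0 -> F1&~F2 -> 1
  row 7 [0111]: F1=1 F2=1 -> F1&~F2 -> 0
  row 8 [1000]: F1=0 F2=0 -> F1&~F2 -> 0
  row 9 [1001]: F1=1 F2=1 -> F1&~F2 -> 0
  row 10 [1010]: F1=0 F2=0 -> F1&~F2 -> 0
  row 11 [1011]: F1=1 F2=0 -> F1&~F2 -> 1
  row 12 [1100]: F1=0 F2=1 -> F1&~F2 -> 0
  row 13 [1101]: F1=1 F2=1 -> F1&~F2 -> 0
  row 14 [1110]: F1=1 F2=1 -> F1&~F2 -> 0
  row 15 [1111]: F1=1 F2=0 -> F1&~F2 -> 1
Full result column, 4 rows per line (u,v fixed per line; w,z runs 00..11 left to right):
  rows 0-3 [u,v=00]: 0100  = hex 4
  rows 4-7 [u,v=01]: 0110  = hex 6
  rows 8-11 [u,v=10]: 0001  = hex 1
  rows 12-15 [u,v=11]: 0001  = hex 1
Counterexample vector (row 0 .. row 15) = 0100011000010001
Output column grouped in 4s = 0100 0110 0001 0001 = 0x4611
Convert to decimal digit by digit (value = value*16 + digit):
  4 -> 4
  4*16 + 6 = 70
  70*16 + 1 = 1121
  1121*16 + 1 = 17937
Decimal = 17937

17937


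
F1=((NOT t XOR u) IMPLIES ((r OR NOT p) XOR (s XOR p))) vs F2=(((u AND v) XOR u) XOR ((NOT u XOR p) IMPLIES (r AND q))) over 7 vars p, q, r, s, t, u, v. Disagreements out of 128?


F1 = ((NOT t XOR u) IMPLIES ((r OR NOT p) XOR (s XOR p)))
F2 = (((u AND v) XOR u) XOR ((NOT u XOR p) IMPLIES (r AND q)))
Evaluate both on each of 128 rows (bits = p,q,r,s,t,u,v):
  row 0 [0000000]: F1=1 F2=0 (differ) -> 1
  row 1 [0000001]: F1=1 F2=0 (differ) -> 1
  row 2 [0000010]: F1=1 F2=0 (differ) -> 1
  row 3 [0000011]: F1=1 F2=1 -> 0
  row 4 [0000100]: F1=1 F2=0 (differ) -> 1
  (every remaining row is evaluated the same way; all 128 results are listed next)
Full result column, 8 rows per line (p,q,r,s fixed per line; t,u,v runs 000..111 left to right):
  rows 0-7 [p,q,r,s=0000]: 11101110  (ones: 6)
  rows 8-15 [p,q,r,s=0001]: 00101101  (ones: 4)
  rows 16-23 [p,q,r,s=0010]: 11101110  (ones: 6)
  rows 24-31 [p,q,r,s=0011]: 00101101  (ones: 4)
  rows 32-39 [p,q,r,s=0100]: 11101110  (ones: 6)
  rows 40-47 [p,q,r,s=0101]: 00101101  (ones: 4)
  rows 48-55 [p,q,r,s=0110]: 00100010  (ones: 2)
  rows 56-63 [p,q,r,s=0111]: 11100001  (ones: 4)
  rows 64-71 [p,q,r,s=1000]: 00010001  (ones: 2)
  rows 72-79 [p,q,r,s=1001]: 11010010  (ones: 4)
  rows 80-87 [p,q,r,s=1010]: 11010010  (ones: 4)
  rows 88-95 [p,q,r,s=1011]: 00010001  (ones: 2)
  rows 96-103 [p,q,r,s=1100]: 00010001  (ones: 2)
  rows 104-111 [p,q,r,s=1101]: 11010010  (ones: 4)
  rows 112-119 [p,q,r,s=1110]: 11100001  (ones: 4)
  rows 120-127 [p,q,r,s=1111]: 00100010  (ones: 2)
Disagreements = 6+4+6+4+6+4+2+4+2+4+4+2+2+4+4+2 = 60

60


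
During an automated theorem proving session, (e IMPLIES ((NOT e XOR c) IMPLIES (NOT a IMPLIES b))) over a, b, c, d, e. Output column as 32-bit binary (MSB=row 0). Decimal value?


Formula: (e IMPLIES ((NOT e XOR c) IMPLIES (NOT a IMPLIES b))) over a, b, c, d, e (32 rows)
Evaluate each row (bits = a,b,c,d,e, MSB first):
  row 0 [00000]: (0 IMPLIES ((NOT 0 XOR 0) IMPLIES (NOT 0 IMPLIES 0))) -> 1
  row 1 [00001]: (1 IMPLIES ((NOT 1 XOR 0) IMPLIES (NOT 0 IMPLIES 0))) -> 1
  row 2 [00010]: (0 IMPLIES ((NOT 0 XOR 0) IMPLIES (NOT 0 IMPLIES 0))) -> 1
  row 3 [00011]: (1 IMPLIES ((NOT 1 XOR 0) IMPLIES (NOT 0 IMPLIES 0))) -> 1
  row 4 [00100]: (0 IMPLIES ((NOT 0 XOR 1) IMPLIES (NOT 0 IMPLIES 0))) -> 1
  row 5 [00101]: (1 IMPLIES ((NOT 1 XOR 1) IMPLIES (NOT 0 IMPLIES 0))) -> 0
  row 6 [00110]: (0 IMPLIES ((NOT 0 XOR 1) IMPLIES (NOT 0 IMPLIES 0))) -> 1
  row 7 [00111]: (1 IMPLIES ((NOT 1 XOR 1) IMPLIES (NOT 0 IMPLIES 0))) -> 0
  row 8 [01000]: (0 IMPLIES ((NOT 0 XOR 0) IMPLIES (NOT 0 IMPLIES 1))) -> 1
  row 9 [01001]: (1 IMPLIES ((NOT 1 XOR 0) IMPLIES (NOT 0 IMPLIES 1))) -> 1
  row 10 [01010]: (0 IMPLIES ((NOT 0 XOR 0) IMPLIES (NOT 0 IMPLIES 1))) -> 1
  row 11 [01011]: (1 IMPLIES ((NOT 1 XOR 0) IMPLIES (NOT 0 IMPLIES 1))) -> 1
  row 12 [01100]: (0 IMPLIES ((NOT 0 XOR 1) IMPLIES (NOT 0 IMPLIES 1))) -> 1
  row 13 [01101]: (1 IMPLIES ((NOT 1 XOR 1) IMPLIES (NOT 0 IMPLIES 1))) -> 1
  row 14 [01110]: (0 IMPLIES ((NOT 0 XOR 1) IMPLIES (NOT 0 IMPLIES 1))) -> 1
  row 15 [01111]: (1 IMPLIES ((NOT 1 XOR 1) IMPLIES (NOT 0 IMPLIES 1))) -> 1
  row 16 [10000]: (0 IMPLIES ((NOT 0 XOR 0) IMPLIES (NOT 1 IMPLIES 0))) -> 1
  row 17 [10001]: (1 IMPLIES ((NOT 1 XOR 0) IMPLIES (NOT 1 IMPLIES 0))) -> 1
  row 18 [10010]: (0 IMPLIES ((NOT 0 XOR 0) IMPLIES (NOT 1 IMPLIES 0))) -> 1
  row 19 [10011]: (1 IMPLIES ((NOT 1 XOR 0) IMPLIES (NOT 1 IMPLIES 0))) -> 1
  row 20 [10100]: (0 IMPLIES ((NOT 0 XOR 1) IMPLIES (NOT 1 IMPLIES 0))) -> 1
  row 21 [10101]: (1 IMPLIES ((NOT 1 XOR 1) IMPLIES (NOT 1 IMPLIES 0))) -> 1
  row 22 [10110]: (0 IMPLIES ((NOT 0 XOR 1) IMPLIES (NOT 1 IMPLIES 0))) -> 1
  row 23 [10111]: (1 IMPLIES ((NOT 1 XOR 1) IMPLIES (NOT 1 IMPLIES 0))) -> 1
  row 24 [11000]: (0 IMPLIES ((NOT 0 XOR 0) IMPLIES (NOT 1 IMPLIES 1))) -> 1
  row 25 [11001]: (1 IMPLIES ((NOT 1 XOR 0) IMPLIES (NOT 1 IMPLIES 1))) -> 1
  row 26 [11010]: (0 IMPLIES ((NOT 0 XOR 0) IMPLIES (NOT 1 IMPLIES 1))) -> 1
  row 27 [11011]: (1 IMPLIES ((NOT 1 XOR 0) IMPLIES (NOT 1 IMPLIES 1))) -> 1
  row 28 [11100]: (0 IMPLIES ((NOT 0 XOR 1) IMPLIES (NOT 1 IMPLIES 1))) -> 1
  row 29 [11101]: (1 IMPLIES ((NOT 1 XOR 1) IMPLIES (NOT 1 IMPLIES 1))) -> 1
  row 30 [11110]: (0 IMPLIES ((NOT 0 XOR 1) IMPLIES (NOT 1 IMPLIES 1))) -> 1
  row 31 [11111]: (1 IMPLIES ((NOT 1 XOR 1) IMPLIES (NOT 1 IMPLIES 1))) -> 1
Full result column, 4 rows per line (a,b,c fixed per line; d,e runs 00..11 left to right):
  rows 0-3 [a,b,c=000]: 1111  = hex F
  rows 4-7 [a,b,c=001]: 1010  = hex A
  rows 8-11 [a,b,c=010]: 1111  = hex F
  rows 12-15 [a,b,c=011]: 1111  = hex F
  rows 16-19 [a,b,c=100]: 1111  = hex F
  rows 20-23 [a,b,c=101]: 1111  = hex F
  rows 24-27 [a,b,c=110]: 1111  = hex F
  rows 28-31 [a,b,c=111]: 1111  = hex F
Output column (row 0 .. row 31) = 11111010111111111111111111111111
Output column grouped in 4s = 1111 1010 1111 1111 1111 1111 1111 1111 = 0xFAFFFFFF
Convert to decimal digit by digit (value = value*16 + digit):
  F -> 15
  15*16 + 10 (A) = 250
  250*16 + 15 (F) = 4015
  4015*16 + 15 (F) = 64255
  64255*16 + 15 (F) = 1028095
  1028095*16 + 15 (F) = 16449535
  16449535*16 + 15 (F) = 263192575
  263192575*16 + 15 (F) = 4211081215
Decimal = 4211081215

4211081215


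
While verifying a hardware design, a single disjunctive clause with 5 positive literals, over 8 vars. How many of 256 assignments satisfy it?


Step 1: Total=2^8=256
Step 2: Unsat when all 5 false: 2^3=8
Step 3: Sat=256-8=248

248


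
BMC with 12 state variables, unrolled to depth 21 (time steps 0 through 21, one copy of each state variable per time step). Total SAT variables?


BMC unrolls to depth k, creating one copy of each state var for steps 0..k.
Step count = 21 + 1 = 22 (steps 0 through 21)
Vars per step = 12
Total = 12 * 22 = 264

264


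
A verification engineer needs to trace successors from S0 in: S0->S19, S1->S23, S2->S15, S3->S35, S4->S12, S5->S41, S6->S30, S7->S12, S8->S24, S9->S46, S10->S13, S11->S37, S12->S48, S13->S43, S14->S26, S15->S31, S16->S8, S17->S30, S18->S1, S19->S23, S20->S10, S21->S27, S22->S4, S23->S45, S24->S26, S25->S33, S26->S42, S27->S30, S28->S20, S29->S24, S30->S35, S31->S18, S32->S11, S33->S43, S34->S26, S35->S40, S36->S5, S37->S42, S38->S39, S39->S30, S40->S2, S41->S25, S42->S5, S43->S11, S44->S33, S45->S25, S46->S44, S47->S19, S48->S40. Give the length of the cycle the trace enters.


Trace from S0 until a state repeats:
  S0 -> S19 -> S23 -> S45 -> S25 -> S33 -> S43 -> S11 -> S37 -> S42 -> S5 -> S41 -> S25
S25 first seen at step 4, revisited at step 12.
Cycle length = 12 - 4 = 8

8


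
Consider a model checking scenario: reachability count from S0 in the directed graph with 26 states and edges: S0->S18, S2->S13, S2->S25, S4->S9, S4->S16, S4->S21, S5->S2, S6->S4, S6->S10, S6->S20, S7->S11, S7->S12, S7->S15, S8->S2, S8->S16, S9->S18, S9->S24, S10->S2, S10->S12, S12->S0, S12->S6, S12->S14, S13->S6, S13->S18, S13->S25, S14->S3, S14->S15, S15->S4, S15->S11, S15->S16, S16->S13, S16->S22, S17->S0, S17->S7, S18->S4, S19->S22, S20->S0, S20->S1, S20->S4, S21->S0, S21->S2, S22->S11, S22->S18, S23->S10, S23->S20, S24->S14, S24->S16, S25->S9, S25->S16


BFS from S0:
  layer 0: {S0}
  layer 1: {S18}
  layer 2: {S4}
  layer 3: {S9, S16, S21}
  layer 4: {S2, S13, S22, S24}
  layer 5: {S6, S11, S14, S25}
  layer 6: {S3, S10, S15, S20}
  layer 7: {S1, S12}
Reachable set: {S0, S1, S2, S3, S4, S6, S9, S10, S11, S12, S13, S14, S15, S16, S18, S20, S21, S22, S24, S25}
Count = 20

20


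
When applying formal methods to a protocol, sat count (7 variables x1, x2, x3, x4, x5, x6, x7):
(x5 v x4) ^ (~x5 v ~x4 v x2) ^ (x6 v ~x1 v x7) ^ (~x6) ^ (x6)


CNF with 5 clauses over 7 vars (128 assignments).
An assignment satisfies CNF iff every clause has >=1 true literal.
Check each row (bits = x1,x2,x3,x4,x5,x6,x7; clause T/F shown):
  row 0 [0000000]: clauses=FTTTF -> 0
  row 1 [0000001]: clauses=FTTTF -> 0
  row 2 [0000010]: clauses=FTTFT -> 0
  row 3 [0000011]: clauses=FTTFT -> 0
  row 4 [0000100]: clauses=TTTTF -> 0
  (every remaining row is evaluated the same way; all 128 results are listed next)
Full result column, 8 rows per line (x1,x2,x3,x4 fixed per line; x5,x6,x7 runs 000..111 left to right):
  rows 0-7 [x1,x2,x3,x4=0000]: 00000000  (ones: 0)
  rows 8-15 [x1,x2,x3,x4=0001]: 00000000  (ones: 0)
  rows 16-23 [x1,x2,x3,x4=0010]: 00000000  (ones: 0)
  rows 24-31 [x1,x2,x3,x4=0011]: 00000000  (ones: 0)
  rows 32-39 [x1,x2,x3,x4=0100]: 00000000  (ones: 0)
  rows 40-47 [x1,x2,x3,x4=0101]: 00000000  (ones: 0)
  rows 48-55 [x1,x2,x3,x4=0110]: 00000000  (ones: 0)
  rows 56-63 [x1,x2,x3,x4=0111]: 00000000  (ones: 0)
  rows 64-71 [x1,x2,x3,x4=1000]: 00000000  (ones: 0)
  rows 72-79 [x1,x2,x3,x4=1001]: 00000000  (ones: 0)
  rows 80-87 [x1,x2,x3,x4=1010]: 00000000  (ones: 0)
  rows 88-95 [x1,x2,x3,x4=1011]: 00000000  (ones: 0)
  rows 96-103 [x1,x2,x3,x4=1100]: 00000000  (ones: 0)
  rows 104-111 [x1,x2,x3,x4=1101]: 00000000  (ones: 0)
  rows 112-119 [x1,x2,x3,x4=1110]: 00000000  (ones: 0)
  rows 120-127 [x1,x2,x3,x4=1111]: 00000000  (ones: 0)
Satisfying assignments = 0+0+0+0+0+0+0+0+0+0+0+0+0+0+0+0 = 0

0


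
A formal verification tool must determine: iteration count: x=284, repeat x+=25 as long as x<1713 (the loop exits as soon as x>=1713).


Step 1: x goes from 284 toward 1713 by 25; the body runs while x<1713, so iterations = ceil((bound-start)/step)
Step 2: Distance=1429
Step 3: ceil(1429/25)=58

58


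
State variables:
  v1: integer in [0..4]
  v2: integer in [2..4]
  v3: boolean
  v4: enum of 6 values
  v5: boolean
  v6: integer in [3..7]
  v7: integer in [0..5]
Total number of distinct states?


State space = product of domain sizes of all variables.
Domain sizes:
  v1 (integer in [0..4]): 5
  v2 (integer in [2..4]): 3
  v3 (boolean): 2
  v4 (enum of 6 values): 6
  v5 (boolean): 2
  v6 (integer in [3..7]): 5
  v7 (integer in [0..5]): 6
Product = 5 * 3 * 2 * 6 * 2 * 5 * 6 = 10800

10800


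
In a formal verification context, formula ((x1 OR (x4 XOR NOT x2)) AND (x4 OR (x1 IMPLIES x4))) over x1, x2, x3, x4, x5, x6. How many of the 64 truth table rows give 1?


Formula: ((x1 OR (x4 XOR NOT x2)) AND (x4 OR (x1 IMPLIES x4))) over 6 vars (64 rows)
Evaluate each row (x1, x2, x3, x4, x5, x6 as bits, MSB first):
  row 0 [000000]: ((0 OR (0 XOR NOT 0)) AND (0 OR (0 IMPLIES 0))) -> 1
  row 1 [000001]: ((0 OR (0 XOR NOT 0)) AND (0 OR (0 IMPLIES 0))) -> 1
  row 2 [000010]: ((0 OR (0 XOR NOT 0)) AND (0 OR (0 IMPLIES 0))) -> 1
  row 3 [000011]: ((0 OR (0 XOR NOT 0)) AND (0 OR (0 IMPLIES 0))) -> 1
  row 4 [000100]: ((0 OR (1 XOR NOT 0)) AND (1 OR (0 IMPLIES 1))) -> 0
  (every remaining row is evaluated the same way; all 64 results are listed next)
Full result column, 8 rows per line (x1,x2,x3 fixed per line; x4,x5,x6 runs 000..111 left to right):
  rows 0-7 [x1,x2,x3=000]: 11110000  (ones: 4)
  rows 8-15 [x1,x2,x3=001]: 11110000  (ones: 4)
  rows 16-23 [x1,x2,x3=010]: 00001111  (ones: 4)
  rows 24-31 [x1,x2,x3=011]: 00001111  (ones: 4)
  rows 32-39 [x1,x2,x3=100]: 00001111  (ones: 4)
  rows 40-47 [x1,x2,x3=101]: 00001111  (ones: 4)
  rows 48-55 [x1,x2,x3=110]: 00001111  (ones: 4)
  rows 56-63 [x1,x2,x3=111]: 00001111  (ones: 4)
Count of 1-rows = 4+4+4+4+4+4+4+4 = 32

32


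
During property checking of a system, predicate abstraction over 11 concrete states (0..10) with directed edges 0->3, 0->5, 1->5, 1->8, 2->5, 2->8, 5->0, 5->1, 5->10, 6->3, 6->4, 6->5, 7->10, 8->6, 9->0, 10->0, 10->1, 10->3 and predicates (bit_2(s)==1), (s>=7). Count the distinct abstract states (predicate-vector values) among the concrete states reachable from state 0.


BFS from 0:
Concrete reachable: {0, 1, 3, 4, 5, 6, 8, 10}
Abstract via predicates (bit_2(s)==1), (s>=7):
  (0,0) <- {0, 1, 3}
  (0,1) <- {8, 10}
  (1,0) <- {4, 5, 6}
Distinct abstract states = 3

3


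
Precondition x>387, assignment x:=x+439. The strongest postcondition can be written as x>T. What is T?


Formula: sp(P, x:=E) = exists old_x. (x = E[old_x/x]) AND P[old_x/x] (old_x is the value of x before the assignment; eliminate old_x by solving x = E[old_x/x] for old_x)
Step 1: Precondition P: x>387, i.e. old_x > 387
Step 2: Assignment gives x = old_x + 439, so old_x = x - 439
Step 3: Substitute into P: x - 439 > 387
Step 4: Simplify: x > 387+439 = 826

826


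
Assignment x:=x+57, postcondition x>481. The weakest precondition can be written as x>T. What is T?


Formula: wp(x:=E, P) = P[E/x] (substitute E for x in postcondition)
Step 1: Postcondition: x>481
Step 2: Substitute x+57 for x: x+57>481
Step 3: Solve for x: x > 481-57 = 424

424


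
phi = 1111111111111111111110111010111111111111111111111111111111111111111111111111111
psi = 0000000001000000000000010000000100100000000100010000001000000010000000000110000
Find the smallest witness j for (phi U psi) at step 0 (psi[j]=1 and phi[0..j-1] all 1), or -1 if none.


(phi U psi) at 0: need smallest j with psi[j]=1 and phi[i]=1 for all i in [0,j).
Scan from step 0:
  step 0: phi=1, psi=0 -> continue
  step 1: phi=1, psi=0 -> continue
  step 2: phi=1, psi=0 -> continue
  step 3: phi=1, psi=0 -> continue
  step 9: psi=1 and phi held for [0,9) -> witness found
Witness step = 9

9


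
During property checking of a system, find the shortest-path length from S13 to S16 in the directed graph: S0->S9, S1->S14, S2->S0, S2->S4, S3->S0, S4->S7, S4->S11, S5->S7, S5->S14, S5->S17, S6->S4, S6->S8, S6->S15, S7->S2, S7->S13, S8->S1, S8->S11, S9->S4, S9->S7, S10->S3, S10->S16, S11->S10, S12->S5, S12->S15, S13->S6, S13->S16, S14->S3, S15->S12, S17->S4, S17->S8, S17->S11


BFS layer-by-layer from S13:
  dist 0: {S13}
  dist 1: {S6, S16}
  -> S16 reached at distance 1
Shortest path length = 1

1


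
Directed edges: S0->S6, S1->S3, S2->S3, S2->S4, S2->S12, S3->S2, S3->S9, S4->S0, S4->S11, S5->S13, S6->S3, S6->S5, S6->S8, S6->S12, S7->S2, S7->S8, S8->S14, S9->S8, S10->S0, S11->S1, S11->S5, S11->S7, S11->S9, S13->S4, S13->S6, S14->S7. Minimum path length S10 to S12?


BFS layer-by-layer from S10:
  dist 0: {S10}
  dist 1: {S0}
  dist 2: {S6}
  dist 3: {S3, S5, S8, S12}
  -> S12 reached at distance 3
Shortest path length = 3

3


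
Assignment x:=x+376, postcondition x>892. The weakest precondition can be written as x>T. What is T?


Formula: wp(x:=E, P) = P[E/x] (substitute E for x in postcondition)
Step 1: Postcondition: x>892
Step 2: Substitute x+376 for x: x+376>892
Step 3: Solve for x: x > 892-376 = 516

516


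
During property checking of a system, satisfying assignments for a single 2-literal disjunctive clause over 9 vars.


Step 1: Total=2^9=512
Step 2: Unsat when all 2 false: 2^7=128
Step 3: Sat=512-128=384

384


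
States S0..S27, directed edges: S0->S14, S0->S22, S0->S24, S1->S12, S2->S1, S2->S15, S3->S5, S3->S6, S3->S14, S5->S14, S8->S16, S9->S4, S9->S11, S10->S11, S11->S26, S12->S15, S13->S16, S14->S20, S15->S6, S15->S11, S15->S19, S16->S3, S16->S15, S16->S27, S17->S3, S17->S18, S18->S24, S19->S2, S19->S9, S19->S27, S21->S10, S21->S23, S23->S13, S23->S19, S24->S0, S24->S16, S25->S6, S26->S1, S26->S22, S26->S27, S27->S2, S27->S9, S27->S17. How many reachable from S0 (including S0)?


BFS from S0:
  layer 0: {S0}
  layer 1: {S14, S22, S24}
  layer 2: {S16, S20}
  layer 3: {S3, S15, S27}
  layer 4: {S2, S5, S6, S9, S11, S17, S19}
  layer 5: {S1, S4, S18, S26}
  layer 6: {S12}
Reachable set: {S0, S1, S2, S3, S4, S5, S6, S9, S11, S12, S14, S15, S16, S17, S18, S19, S20, S22, S24, S26, S27}
Count = 21

21


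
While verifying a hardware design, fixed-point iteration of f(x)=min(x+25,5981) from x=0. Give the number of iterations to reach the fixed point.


Step 1: x=0, cap=5981, increment=25
Step 2: x grows by 25 each step until capped at 5981; fixed point is x=5981
Step 3: iterations = ceil(5981/25) = 240

240


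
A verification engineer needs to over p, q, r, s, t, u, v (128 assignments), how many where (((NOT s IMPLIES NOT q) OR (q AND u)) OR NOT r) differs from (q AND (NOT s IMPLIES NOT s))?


F1 = (((NOT s IMPLIES NOT q) OR (q AND u)) OR NOT r)
F2 = (q AND (NOT s IMPLIES NOT s))
Evaluate both on each of 128 rows (bits = p,q,r,s,t,u,v):
  row 0 [0000000]: F1=1 F2=0 (differ) -> 1
  row 1 [0000001]: F1=1 F2=0 (differ) -> 1
  row 2 [0000010]: F1=1 F2=0 (differ) -> 1
  row 3 [0000011]: F1=1 F2=0 (differ) -> 1
  row 4 [0000100]: F1=1 F2=0 (differ) -> 1
  (every remaining row is evaluated the same way; all 128 results are listed next)
Full result column, 8 rows per line (p,q,r,s fixed per line; t,u,v runs 000..111 left to right):
  rows 0-7 [p,q,r,s=0000]: 11111111  (ones: 8)
  rows 8-15 [p,q,r,s=0001]: 11111111  (ones: 8)
  rows 16-23 [p,q,r,s=0010]: 11111111  (ones: 8)
  rows 24-31 [p,q,r,s=0011]: 11111111  (ones: 8)
  rows 32-39 [p,q,r,s=0100]: 00000000  (ones: 0)
  rows 40-47 [p,q,r,s=0101]: 00000000  (ones: 0)
  rows 48-55 [p,q,r,s=0110]: 11001100  (ones: 4)
  rows 56-63 [p,q,r,s=0111]: 00000000  (ones: 0)
  rows 64-71 [p,q,r,s=1000]: 11111111  (ones: 8)
  rows 72-79 [p,q,r,s=1001]: 11111111  (ones: 8)
  rows 80-87 [p,q,r,s=1010]: 11111111  (ones: 8)
  rows 88-95 [p,q,r,s=1011]: 11111111  (ones: 8)
  rows 96-103 [p,q,r,s=1100]: 00000000  (ones: 0)
  rows 104-111 [p,q,r,s=1101]: 00000000  (ones: 0)
  rows 112-119 [p,q,r,s=1110]: 11001100  (ones: 4)
  rows 120-127 [p,q,r,s=1111]: 00000000  (ones: 0)
Disagreements = 8+8+8+8+0+0+4+0+8+8+8+8+0+0+4+0 = 72

72


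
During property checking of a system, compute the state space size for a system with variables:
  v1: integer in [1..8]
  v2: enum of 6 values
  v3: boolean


State space = product of domain sizes of all variables.
Domain sizes:
  v1 (integer in [1..8]): 8
  v2 (enum of 6 values): 6
  v3 (boolean): 2
Product = 8 * 6 * 2 = 96

96


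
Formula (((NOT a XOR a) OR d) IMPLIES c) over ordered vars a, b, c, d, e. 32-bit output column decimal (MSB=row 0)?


Formula: (((NOT a XOR a) OR d) IMPLIES c) over a, b, c, d, e (32 rows)
Evaluate each row (bits = a,b,c,d,e, MSB first):
  row 0 [00000]: (((NOT 0 XOR 0) OR 0) IMPLIES 0) -> 0
  row 1 [00001]: (((NOT 0 XOR 0) OR 0) IMPLIES 0) -> 0
  row 2 [00010]: (((NOT 0 XOR 0) OR 1) IMPLIES 0) -> 0
  row 3 [00011]: (((NOT 0 XOR 0) OR 1) IMPLIES 0) -> 0
  row 4 [00100]: (((NOT 0 XOR 0) OR 0) IMPLIES 1) -> 1
  row 5 [00101]: (((NOT 0 XOR 0) OR 0) IMPLIES 1) -> 1
  row 6 [00110]: (((NOT 0 XOR 0) OR 1) IMPLIES 1) -> 1
  row 7 [00111]: (((NOT 0 XOR 0) OR 1) IMPLIES 1) -> 1
  row 8 [01000]: (((NOT 0 XOR 0) OR 0) IMPLIES 0) -> 0
  row 9 [01001]: (((NOT 0 XOR 0) OR 0) IMPLIES 0) -> 0
  row 10 [01010]: (((NOT 0 XOR 0) OR 1) IMPLIES 0) -> 0
  row 11 [01011]: (((NOT 0 XOR 0) OR 1) IMPLIES 0) -> 0
  row 12 [01100]: (((NOT 0 XOR 0) OR 0) IMPLIES 1) -> 1
  row 13 [01101]: (((NOT 0 XOR 0) OR 0) IMPLIES 1) -> 1
  row 14 [01110]: (((NOT 0 XOR 0) OR 1) IMPLIES 1) -> 1
  row 15 [01111]: (((NOT 0 XOR 0) OR 1) IMPLIES 1) -> 1
  row 16 [10000]: (((NOT 1 XOR 1) OR 0) IMPLIES 0) -> 0
  row 17 [10001]: (((NOT 1 XOR 1) OR 0) IMPLIES 0) -> 0
  row 18 [10010]: (((NOT 1 XOR 1) OR 1) IMPLIES 0) -> 0
  row 19 [10011]: (((NOT 1 XOR 1) OR 1) IMPLIES 0) -> 0
  row 20 [10100]: (((NOT 1 XOR 1) OR 0) IMPLIES 1) -> 1
  row 21 [10101]: (((NOT 1 XOR 1) OR 0) IMPLIES 1) -> 1
  row 22 [10110]: (((NOT 1 XOR 1) OR 1) IMPLIES 1) -> 1
  row 23 [10111]: (((NOT 1 XOR 1) OR 1) IMPLIES 1) -> 1
  row 24 [11000]: (((NOT 1 XOR 1) OR 0) IMPLIES 0) -> 0
  row 25 [11001]: (((NOT 1 XOR 1) OR 0) IMPLIES 0) -> 0
  row 26 [11010]: (((NOT 1 XOR 1) OR 1) IMPLIES 0) -> 0
  row 27 [11011]: (((NOT 1 XOR 1) OR 1) IMPLIES 0) -> 0
  row 28 [11100]: (((NOT 1 XOR 1) OR 0) IMPLIES 1) -> 1
  row 29 [11101]: (((NOT 1 XOR 1) OR 0) IMPLIES 1) -> 1
  row 30 [11110]: (((NOT 1 XOR 1) OR 1) IMPLIES 1) -> 1
  row 31 [11111]: (((NOT 1 XOR 1) OR 1) IMPLIES 1) -> 1
Full result column, 4 rows per line (a,b,c fixed per line; d,e runs 00..11 left to right):
  rows 0-3 [a,b,c=000]: 0000  = hex 0
  rows 4-7 [a,b,c=001]: 1111  = hex F
  rows 8-11 [a,b,c=010]: 0000  = hex 0
  rows 12-15 [a,b,c=011]: 1111  = hex F
  rows 16-19 [a,b,c=100]: 0000  = hex 0
  rows 20-23 [a,b,c=101]: 1111  = hex F
  rows 24-27 [a,b,c=110]: 0000  = hex 0
  rows 28-31 [a,b,c=111]: 1111  = hex F
Output column (row 0 .. row 31) = 00001111000011110000111100001111
Output column grouped in 4s = 0000 1111 0000 1111 0000 1111 0000 1111 = 0x0F0F0F0F
Convert to decimal digit by digit (value = value*16 + digit):
  0 -> 0
  0*16 + 15 (F) = 15
  15*16 + 0 = 240
  240*16 + 15 (F) = 3855
  3855*16 + 0 = 61680
  61680*16 + 15 (F) = 986895
  986895*16 + 0 = 15790320
  15790320*16 + 15 (F) = 252645135
Decimal = 252645135

252645135


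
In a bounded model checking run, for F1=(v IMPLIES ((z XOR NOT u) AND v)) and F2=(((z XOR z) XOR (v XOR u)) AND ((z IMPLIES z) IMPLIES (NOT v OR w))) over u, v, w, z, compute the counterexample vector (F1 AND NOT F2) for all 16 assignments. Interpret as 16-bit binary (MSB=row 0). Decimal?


F1 = (v IMPLIES ((z XOR NOT u) AND v))
F2 = (((z XOR z) XOR (v XOR u)) AND ((z IMPLIES z) IMPLIES (NOT v OR w)))
Counterexample to F1=>F2 is where F1=1 and F2=0.
Evaluate each row (bits = u,v,w,z, MSB first):
  row 0 [0000]: F1=1 F2=0 -> F1&~F2 -> 1
  row 1 [0001]: F1=1 F2=0 -> F1&~F2 -> 1
  row 2 [0010]: F1=1 F2=0 -> F1&~F2 -> 1
  row 3 [0011]: F1=1 F2=0 -> F1&~F2 -> 1
  row 4 [0100]: F1=1 F2=0 -> F1&~F2 -> 1
  row 5 [0101]: F1=0 F2=0 -> F1&~F2 -> 0
  row 6 [0110]: F1=1 F2=1 -> F1&~F2 -> 0
  row 7 [0111]: F1=0 F2=1 -> F1&~F2 -> 0
  row 8 [1000]: F1=1 F2=1 -> F1&~F2 -> 0
  row 9 [1001]: F1=1 F2=1 -> F1&~F2 -> 0
  row 10 [1010]: F1=1 F2=1 -> F1&~F2 -> 0
  row 11 [1011]: F1=1 F2=1 -> F1&~F2 -> 0
  row 12 [1100]: F1=0 F2=0 -> F1&~F2 -> 0
  row 13 [1101]: F1=1 F2=0 -> F1&~F2 -> 1
  row 14 [1110]: F1=0 F2=0 -> F1&~F2 -> 0
  row 15 [1111]: F1=1 F2=0 -> F1&~F2 -> 1
Full result column, 4 rows per line (u,v fixed per line; w,z runs 00..11 left to right):
  rows 0-3 [u,v=00]: 1111  = hex F
  rows 4-7 [u,v=01]: 1000  = hex 8
  rows 8-11 [u,v=10]: 0000  = hex 0
  rows 12-15 [u,v=11]: 0101  = hex 5
Counterexample vector (row 0 .. row 15) = 1111100000000101
Output column grouped in 4s = 1111 1000 0000 0101 = 0xF805
Convert to decimal digit by digit (value = value*16 + digit):
  F -> 15
  15*16 + 8 = 248
  248*16 + 0 = 3968
  3968*16 + 5 = 63493
Decimal = 63493

63493


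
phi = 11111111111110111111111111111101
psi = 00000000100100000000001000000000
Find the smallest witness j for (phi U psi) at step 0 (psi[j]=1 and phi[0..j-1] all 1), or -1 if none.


(phi U psi) at 0: need smallest j with psi[j]=1 and phi[i]=1 for all i in [0,j).
Scan from step 0:
  step 0: phi=1, psi=0 -> continue
  step 1: phi=1, psi=0 -> continue
  step 2: phi=1, psi=0 -> continue
  step 3: phi=1, psi=0 -> continue
  step 8: psi=1 and phi held for [0,8) -> witness found
Witness step = 8

8


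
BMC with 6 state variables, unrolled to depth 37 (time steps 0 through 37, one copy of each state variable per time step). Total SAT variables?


BMC unrolls to depth k, creating one copy of each state var for steps 0..k.
Step count = 37 + 1 = 38 (steps 0 through 37)
Vars per step = 6
Total = 6 * 38 = 228

228


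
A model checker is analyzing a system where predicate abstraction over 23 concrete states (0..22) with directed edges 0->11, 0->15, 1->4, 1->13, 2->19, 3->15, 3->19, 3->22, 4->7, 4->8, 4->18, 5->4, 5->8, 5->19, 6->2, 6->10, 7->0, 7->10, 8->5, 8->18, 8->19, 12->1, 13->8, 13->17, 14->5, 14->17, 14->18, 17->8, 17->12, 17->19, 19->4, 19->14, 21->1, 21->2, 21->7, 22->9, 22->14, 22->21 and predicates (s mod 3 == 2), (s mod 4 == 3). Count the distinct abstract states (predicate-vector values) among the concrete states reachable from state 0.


BFS from 0:
Concrete reachable: {0, 11, 15}
Abstract via predicates (s mod 3 == 2), (s mod 4 == 3):
  (0,0) <- {0}
  (0,1) <- {15}
  (1,1) <- {11}
Distinct abstract states = 3

3


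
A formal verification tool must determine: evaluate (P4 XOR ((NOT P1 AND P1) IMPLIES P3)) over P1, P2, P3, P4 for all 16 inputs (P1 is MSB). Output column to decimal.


Formula: (P4 XOR ((NOT P1 AND P1) IMPLIES P3)) over P1, P2, P3, P4 (16 rows)
Evaluate each row (bits = P1,P2,P3,P4, MSB first):
  row 0 [0000]: (0 XOR ((NOT 0 AND 0) IMPLIES 0)) -> 1
  row 1 [0001]: (1 XOR ((NOT 0 AND 0) IMPLIES 0)) -> 0
  row 2 [0010]: (0 XOR ((NOT 0 AND 0) IMPLIES 1)) -> 1
  row 3 [0011]: (1 XOR ((NOT 0 AND 0) IMPLIES 1)) -> 0
  row 4 [0100]: (0 XOR ((NOT 0 AND 0) IMPLIES 0)) -> 1
  row 5 [0101]: (1 XOR ((NOT 0 AND 0) IMPLIES 0)) -> 0
  row 6 [0110]: (0 XOR ((NOT 0 AND 0) IMPLIES 1)) -> 1
  row 7 [0111]: (1 XOR ((NOT 0 AND 0) IMPLIES 1)) -> 0
  row 8 [1000]: (0 XOR ((NOT 1 AND 1) IMPLIES 0)) -> 1
  row 9 [1001]: (1 XOR ((NOT 1 AND 1) IMPLIES 0)) -> 0
  row 10 [1010]: (0 XOR ((NOT 1 AND 1) IMPLIES 1)) -> 1
  row 11 [1011]: (1 XOR ((NOT 1 AND 1) IMPLIES 1)) -> 0
  row 12 [1100]: (0 XOR ((NOT 1 AND 1) IMPLIES 0)) -> 1
  row 13 [1101]: (1 XOR ((NOT 1 AND 1) IMPLIES 0)) -> 0
  row 14 [1110]: (0 XOR ((NOT 1 AND 1) IMPLIES 1)) -> 1
  row 15 [1111]: (1 XOR ((NOT 1 AND 1) IMPLIES 1)) -> 0
Full result column, 4 rows per line (P1,P2 fixed per line; P3,P4 runs 00..11 left to right):
  rows 0-3 [P1,P2=00]: 1010  = hex A
  rows 4-7 [P1,P2=01]: 1010  = hex A
  rows 8-11 [P1,P2=10]: 1010  = hex A
  rows 12-15 [P1,P2=11]: 1010  = hex A
Output column (row 0 .. row 15) = 1010101010101010
Output column grouped in 4s = 1010 1010 1010 1010 = 0xAAAA
Convert to decimal digit by digit (value = value*16 + digit):
  A -> 10
  10*16 + 10 (A) = 170
  170*16 + 10 (A) = 2730
  2730*16 + 10 (A) = 43690
Decimal = 43690

43690


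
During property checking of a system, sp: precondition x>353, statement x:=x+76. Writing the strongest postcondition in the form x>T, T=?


Formula: sp(P, x:=E) = exists old_x. (x = E[old_x/x]) AND P[old_x/x] (old_x is the value of x before the assignment; eliminate old_x by solving x = E[old_x/x] for old_x)
Step 1: Precondition P: x>353, i.e. old_x > 353
Step 2: Assignment gives x = old_x + 76, so old_x = x - 76
Step 3: Substitute into P: x - 76 > 353
Step 4: Simplify: x > 353+76 = 429

429


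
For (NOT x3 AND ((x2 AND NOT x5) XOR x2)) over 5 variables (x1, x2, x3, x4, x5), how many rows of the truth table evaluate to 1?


Formula: (NOT x3 AND ((x2 AND NOT x5) XOR x2)) over 5 vars (32 rows)
Evaluate each row (x1, x2, x3, x4, x5 as bits, MSB first):
  row 0 [00000]: (NOT 0 AND ((0 AND NOT 0) XOR 0)) -> 0
  row 1 [00001]: (NOT 0 AND ((0 AND NOT 1) XOR 0)) -> 0
  row 2 [00010]: (NOT 0 AND ((0 AND NOT 0) XOR 0)) -> 0
  row 3 [00011]: (NOT 0 AND ((0 AND NOT 1) XOR 0)) -> 0
  row 4 [00100]: (NOT 1 AND ((0 AND NOT 0) XOR 0)) -> 0
  row 5 [00101]: (NOT 1 AND ((0 AND NOT 1) XOR 0)) -> 0
  row 6 [00110]: (NOT 1 AND ((0 AND NOT 0) XOR 0)) -> 0
  row 7 [00111]: (NOT 1 AND ((0 AND NOT 1) XOR 0)) -> 0
  row 8 [01000]: (NOT 0 AND ((1 AND NOT 0) XOR 1)) -> 0
  row 9 [01001]: (NOT 0 AND ((1 AND NOT 1) XOR 1)) -> 1
  row 10 [01010]: (NOT 0 AND ((1 AND NOT 0) XOR 1)) -> 0
  row 11 [01011]: (NOT 0 AND ((1 AND NOT 1) XOR 1)) -> 1
  row 12 [01100]: (NOT 1 AND ((1 AND NOT 0) XOR 1)) -> 0
  row 13 [01101]: (NOT 1 AND ((1 AND NOT 1) XOR 1)) -> 0
  row 14 [01110]: (NOT 1 AND ((1 AND NOT 0) XOR 1)) -> 0
  row 15 [01111]: (NOT 1 AND ((1 AND NOT 1) XOR 1)) -> 0
  row 16 [10000]: (NOT 0 AND ((0 AND NOT 0) XOR 0)) -> 0
  row 17 [10001]: (NOT 0 AND ((0 AND NOT 1) XOR 0)) -> 0
  row 18 [10010]: (NOT 0 AND ((0 AND NOT 0) XOR 0)) -> 0
  row 19 [10011]: (NOT 0 AND ((0 AND NOT 1) XOR 0)) -> 0
  row 20 [10100]: (NOT 1 AND ((0 AND NOT 0) XOR 0)) -> 0
  row 21 [10101]: (NOT 1 AND ((0 AND NOT 1) XOR 0)) -> 0
  row 22 [10110]: (NOT 1 AND ((0 AND NOT 0) XOR 0)) -> 0
  row 23 [10111]: (NOT 1 AND ((0 AND NOT 1) XOR 0)) -> 0
  row 24 [11000]: (NOT 0 AND ((1 AND NOT 0) XOR 1)) -> 0
  row 25 [11001]: (NOT 0 AND ((1 AND NOT 1) XOR 1)) -> 1
  row 26 [11010]: (NOT 0 AND ((1 AND NOT 0) XOR 1)) -> 0
  row 27 [11011]: (NOT 0 AND ((1 AND NOT 1) XOR 1)) -> 1
  row 28 [11100]: (NOT 1 AND ((1 AND NOT 0) XOR 1)) -> 0
  row 29 [11101]: (NOT 1 AND ((1 AND NOT 1) XOR 1)) -> 0
  row 30 [11110]: (NOT 1 AND ((1 AND NOT 0) XOR 1)) -> 0
  row 31 [11111]: (NOT 1 AND ((1 AND NOT 1) XOR 1)) -> 0
Full result column, 8 rows per line (x1,x2 fixed per line; x3,x4,x5 runs 000..111 left to right):
  rows 0-7 [x1,x2=00]: 00000000  (ones: 0)
  rows 8-15 [x1,x2=01]: 01010000  (ones: 2)
  rows 16-23 [x1,x2=10]: 00000000  (ones: 0)
  rows 24-31 [x1,x2=11]: 01010000  (ones: 2)
Count of 1-rows = 0+2+0+2 = 4

4


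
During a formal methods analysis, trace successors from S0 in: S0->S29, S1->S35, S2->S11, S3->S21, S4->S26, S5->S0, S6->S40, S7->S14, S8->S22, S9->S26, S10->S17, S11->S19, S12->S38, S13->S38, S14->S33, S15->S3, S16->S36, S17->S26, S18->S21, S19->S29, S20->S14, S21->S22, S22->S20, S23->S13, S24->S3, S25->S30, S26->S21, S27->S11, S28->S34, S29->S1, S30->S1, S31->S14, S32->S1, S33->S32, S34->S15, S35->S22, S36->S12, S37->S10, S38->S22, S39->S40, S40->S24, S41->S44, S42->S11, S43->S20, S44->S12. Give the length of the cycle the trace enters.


Trace from S0 until a state repeats:
  S0 -> S29 -> S1 -> S35 -> S22 -> S20 -> S14 -> S33 -> S32 -> S1
S1 first seen at step 2, revisited at step 9.
Cycle length = 9 - 2 = 7

7
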